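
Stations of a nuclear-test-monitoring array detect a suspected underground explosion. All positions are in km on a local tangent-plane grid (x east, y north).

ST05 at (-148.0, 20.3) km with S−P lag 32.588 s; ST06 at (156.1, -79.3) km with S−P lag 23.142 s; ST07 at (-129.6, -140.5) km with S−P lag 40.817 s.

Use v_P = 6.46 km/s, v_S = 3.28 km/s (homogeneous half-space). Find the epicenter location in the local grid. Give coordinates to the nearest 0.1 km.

Distance from S−P lag: d = Δt · v_P v_S / (v_P − v_S) = Δt · (6.46·3.28)/(6.46−3.28) ≈ 6.6631·Δt.
So d_ST05 = 217.14, d_ST06 = 154.20, d_ST07 = 271.97 km.
Circle about each station: (x + 148.0)² + (y − 20.3)² = 217.14²; (x − 156.1)² + (y + 79.3)² = 154.20²; (x + 129.6)² + (y + 140.5)² = 271.97².
Subtracting the ST05 equation from the ST06 and ST07 equations removes the quadratic terms:
608.2 x − 199.2 y = 31711.75
36.8 x − 321.6 y = -12597.58
Solving the 2×2 system: x ≈ 67.5, y ≈ 46.9 km.
Check against ST05 (with the unrounded x, y): √((x + 148.0)²+(y − 20.3)²) = 217.13 ≈ 217.14 km. ✓

67.5 km east, 46.9 km north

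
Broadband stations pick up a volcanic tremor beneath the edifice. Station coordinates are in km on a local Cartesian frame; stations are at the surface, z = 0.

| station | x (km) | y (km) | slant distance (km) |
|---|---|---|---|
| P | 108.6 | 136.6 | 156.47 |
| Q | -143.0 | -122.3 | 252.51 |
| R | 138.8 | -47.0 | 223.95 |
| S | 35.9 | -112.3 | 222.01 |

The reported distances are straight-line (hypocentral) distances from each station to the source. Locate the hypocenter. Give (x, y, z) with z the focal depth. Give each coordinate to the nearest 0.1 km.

Each station gives a sphere (x−x_i)² + (y−y_i)² + z² = d_i² (stations at z=0).
Subtracting the P sphere from Q and R: z² cancels, leaving linear equations in x and y:
-503.2 x − 517.8 y = -34325.67
60.4 x − 367.2 y = -34649.82
Solving: x ≈ -24.704, y ≈ 90.299 km (keep extra digits for the depth step; rounded: -24.7, 90.3).
Then from the P sphere: z² = 156.47² − (x − 108.6)² − (y − 136.6)² with x = -24.704, y = 90.299, so z ≈ 67.595 ≈ 67.6 km.

x ≈ -24.7 km, y ≈ 90.3 km, depth ≈ 67.6 km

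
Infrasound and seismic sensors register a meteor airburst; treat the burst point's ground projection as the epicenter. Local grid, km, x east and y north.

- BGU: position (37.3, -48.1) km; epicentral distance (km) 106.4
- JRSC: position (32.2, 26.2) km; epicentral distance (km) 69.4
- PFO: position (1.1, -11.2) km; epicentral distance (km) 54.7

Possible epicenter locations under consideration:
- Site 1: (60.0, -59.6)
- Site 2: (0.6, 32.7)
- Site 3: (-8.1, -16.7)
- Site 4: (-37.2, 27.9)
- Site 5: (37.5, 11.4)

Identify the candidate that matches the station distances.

Site 4

For each candidate, compare |candidate − station| to the reported distance:
Site 1: residuals BGU 81.0, JRSC 20.8, PFO 21.5 → max 81.0 km
Site 2: residuals BGU 17.7, JRSC 37.1, PFO 10.8 → max 37.1 km
Site 3: residuals BGU 51.2, JRSC 10.5, PFO 44.0 → max 51.2 km
Site 4: residuals BGU 0.0, JRSC 0.0, PFO 0.0 → max 0.0 km
Site 5: residuals BGU 46.9, JRSC 53.7, PFO 11.9 → max 53.7 km
Only Site 4 has all residuals ≈ 0.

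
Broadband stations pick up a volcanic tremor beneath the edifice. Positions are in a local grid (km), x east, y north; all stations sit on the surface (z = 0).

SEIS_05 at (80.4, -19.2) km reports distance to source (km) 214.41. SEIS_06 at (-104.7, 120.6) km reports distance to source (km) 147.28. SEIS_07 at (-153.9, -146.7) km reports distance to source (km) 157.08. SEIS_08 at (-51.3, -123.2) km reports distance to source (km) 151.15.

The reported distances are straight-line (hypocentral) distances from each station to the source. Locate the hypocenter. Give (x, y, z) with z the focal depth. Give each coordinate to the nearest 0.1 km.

x ≈ -122.6 km, y ≈ -8.7 km, depth ≈ 68.2 km

Each station gives a sphere (x−x_i)² + (y−y_i)² + z² = d_i² (stations at z=0).
Subtracting the SEIS_05 sphere from SEIS_06 and SEIS_07: z² cancels, leaving linear equations in x and y:
-370.2 x + 279.6 y = 42953.90
-468.6 x − 255.0 y = 59670.82
Solving: x ≈ -122.602, y ≈ -8.703 km (keep extra digits for the depth step; rounded: -122.6, -8.7).
Then from the SEIS_05 sphere: z² = 214.41² − (x − 80.4)² − (y + 19.2)² with x = -122.602, y = -8.703, so z ≈ 68.203 ≈ 68.2 km.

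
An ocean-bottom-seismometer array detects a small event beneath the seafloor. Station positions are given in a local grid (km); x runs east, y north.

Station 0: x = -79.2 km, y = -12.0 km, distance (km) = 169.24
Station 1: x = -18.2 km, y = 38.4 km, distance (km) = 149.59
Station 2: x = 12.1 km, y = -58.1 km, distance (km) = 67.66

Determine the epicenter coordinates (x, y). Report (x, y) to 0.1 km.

Circle about each station: (x + 79.2)² + (y + 12.0)² = 169.24²; (x + 18.2)² + (y − 38.4)² = 149.59²; (x − 12.1)² + (y + 58.1)² = 67.66².
Subtracting pairs of circle equations eliminates x²+y² and gives linear equations (the radical axes):
122.0 x + 100.8 y = 1654.17
182.6 x − 92.2 y = 21169.68
Solving the 2×2 system: x ≈ 77.1, y ≈ -76.9 km.
Check against Station 0 (with the unrounded x, y): √((x + 79.2)²+(y + 12.0)²) = 169.24 ≈ 169.24 km. ✓

x ≈ 77.1 km, y ≈ -76.9 km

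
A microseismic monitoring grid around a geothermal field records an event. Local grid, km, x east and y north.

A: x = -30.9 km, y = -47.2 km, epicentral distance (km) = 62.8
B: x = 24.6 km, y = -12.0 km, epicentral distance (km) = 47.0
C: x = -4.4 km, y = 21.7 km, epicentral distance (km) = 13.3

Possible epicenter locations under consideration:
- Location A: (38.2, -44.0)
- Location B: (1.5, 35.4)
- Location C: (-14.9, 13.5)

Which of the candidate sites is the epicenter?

Location C

For each candidate, compare |candidate − station| to the reported distance:
Location A: residuals A 6.4, B 12.2, C 65.0 → max 65.0 km
Location B: residuals A 25.9, B 5.7, C 1.6 → max 25.9 km
Location C: residuals A 0.0, B 0.0, C 0.0 → max 0.0 km
Only Location C has all residuals ≈ 0.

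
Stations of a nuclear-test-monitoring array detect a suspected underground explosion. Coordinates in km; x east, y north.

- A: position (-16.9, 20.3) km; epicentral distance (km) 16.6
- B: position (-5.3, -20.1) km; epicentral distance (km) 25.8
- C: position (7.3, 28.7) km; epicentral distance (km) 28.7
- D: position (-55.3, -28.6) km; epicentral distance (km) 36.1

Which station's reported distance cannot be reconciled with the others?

Solve using three stations at a time. Using A, B, C (subtract circle equations pairwise → linear system) gives (x, y) ≈ (-9.5, 5.4).
Distances from that point to each station vs reported:
  A: calculated 16.6 vs reported 16.6 → residual 0.0 km
  B: calculated 25.8 vs reported 25.8 → residual 0.0 km
  C: calculated 28.7 vs reported 28.7 → residual 0.0 km
  D: calculated 57.0 vs reported 36.1 → residual 20.9 km
A, B, C are mutually consistent (residuals ≈ 0); D is off by 20.9 km.

D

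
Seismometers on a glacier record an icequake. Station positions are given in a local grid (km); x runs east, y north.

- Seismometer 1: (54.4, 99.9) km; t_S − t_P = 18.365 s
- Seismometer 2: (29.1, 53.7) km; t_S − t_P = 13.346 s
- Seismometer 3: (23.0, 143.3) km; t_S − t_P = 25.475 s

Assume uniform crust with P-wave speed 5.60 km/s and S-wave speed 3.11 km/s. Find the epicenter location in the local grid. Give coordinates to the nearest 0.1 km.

Distance from S−P lag: d = Δt · v_P v_S / (v_P − v_S) = Δt · (5.60·3.11)/(5.60−3.11) ≈ 6.9944·Δt.
So d_Seismometer 1 = 128.45, d_Seismometer 2 = 93.35, d_Seismometer 3 = 178.18 km.
Circle about each station: (x − 54.4)² + (y − 99.9)² = 128.45²; (x − 29.1)² + (y − 53.7)² = 93.35²; (x − 23.0)² + (y − 143.3)² = 178.18².
Subtracting the Seismometer 1 equation from the Seismometer 2 and Seismometer 3 equations removes the quadratic terms:
-50.6 x − 92.4 y = -1423.69
-62.8 x + 86.8 y = -7124.19
Solving the 2×2 system: x ≈ 76.7, y ≈ -26.6 km.
Check against Seismometer 1 (with the unrounded x, y): √((x − 54.4)²+(y − 99.9)²) = 128.44 ≈ 128.45 km. ✓

76.7 km east, -26.6 km north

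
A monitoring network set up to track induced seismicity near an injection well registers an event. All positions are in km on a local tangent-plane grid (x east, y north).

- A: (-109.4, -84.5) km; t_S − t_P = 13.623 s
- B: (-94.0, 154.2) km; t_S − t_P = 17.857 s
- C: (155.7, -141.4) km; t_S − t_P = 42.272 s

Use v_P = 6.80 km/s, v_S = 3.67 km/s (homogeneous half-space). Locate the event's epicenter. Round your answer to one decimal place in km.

-140.4 km east, 19.6 km north

Distance from S−P lag: d = Δt · v_P v_S / (v_P − v_S) = Δt · (6.80·3.67)/(6.80−3.67) ≈ 7.9732·Δt.
So d_A = 108.62, d_B = 142.38, d_C = 337.04 km.
Circle about each station: (x + 109.4)² + (y + 84.5)² = 108.62²; (x + 94.0)² + (y − 154.2)² = 142.38²; (x − 155.7)² + (y + 141.4)² = 337.04².
Subtracting the A equation from the B and C equations removes the quadratic terms:
30.8 x + 477.4 y = 5031.27
530.2 x − 113.8 y = -76669.82
Solving the 2×2 system: x ≈ -140.4, y ≈ 19.6 km.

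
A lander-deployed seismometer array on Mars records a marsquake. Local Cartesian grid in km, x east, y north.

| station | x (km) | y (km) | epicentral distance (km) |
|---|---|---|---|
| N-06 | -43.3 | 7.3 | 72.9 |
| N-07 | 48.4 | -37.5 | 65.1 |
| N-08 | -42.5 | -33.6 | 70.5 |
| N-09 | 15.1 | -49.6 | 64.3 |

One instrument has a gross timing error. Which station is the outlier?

Solve using three stations at a time. Using N-07, N-08, N-09 (subtract circle equations pairwise → linear system) gives (x, y) ≈ (9.1, 14.4).
Distances from that point to each station vs reported:
  N-06: calculated 52.9 vs reported 72.9 → residual 20.0 km
  N-07: calculated 65.1 vs reported 65.1 → residual 0.0 km
  N-08: calculated 70.5 vs reported 70.5 → residual 0.0 km
  N-09: calculated 64.3 vs reported 64.3 → residual 0.0 km
N-07, N-08, N-09 are mutually consistent (residuals ≈ 0); N-06 is off by 20.0 km.

N-06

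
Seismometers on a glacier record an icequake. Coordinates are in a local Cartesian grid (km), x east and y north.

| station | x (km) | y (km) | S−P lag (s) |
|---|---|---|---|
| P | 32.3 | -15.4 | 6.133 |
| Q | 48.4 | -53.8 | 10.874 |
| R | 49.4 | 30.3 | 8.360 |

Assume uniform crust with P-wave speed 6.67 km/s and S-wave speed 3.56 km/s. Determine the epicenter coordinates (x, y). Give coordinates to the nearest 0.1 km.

Distance from S−P lag: d = Δt · v_P v_S / (v_P − v_S) = Δt · (6.67·3.56)/(6.67−3.56) ≈ 7.6351·Δt.
So d_P = 46.83, d_Q = 83.02, d_R = 63.83 km.
Circle about each station: (x − 32.3)² + (y + 15.4)² = 46.83²; (x − 48.4)² + (y + 53.8)² = 83.02²; (x − 49.4)² + (y − 30.3)² = 63.83².
Subtracting the P equation from the Q and R equations removes the quadratic terms:
32.2 x − 76.8 y = -742.72
34.2 x + 91.4 y = 196.78
Solving the 2×2 system: x ≈ -9.5, y ≈ 5.7 km.
Check against P (with the unrounded x, y): √((x − 32.3)²+(y + 15.4)²) = 46.80 ≈ 46.83 km. ✓

-9.5 km east, 5.7 km north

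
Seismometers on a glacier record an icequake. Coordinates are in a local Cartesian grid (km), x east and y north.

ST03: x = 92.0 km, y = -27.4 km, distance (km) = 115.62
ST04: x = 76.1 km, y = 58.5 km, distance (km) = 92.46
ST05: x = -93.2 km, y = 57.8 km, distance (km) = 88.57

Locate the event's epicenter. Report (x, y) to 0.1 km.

Circle about each station: (x − 92.0)² + (y + 27.4)² = 115.62²; (x − 76.1)² + (y − 58.5)² = 92.46²; (x + 93.2)² + (y − 57.8)² = 88.57².
Subtracting the ST03 equation from the ST04 and ST05 equations removes the quadratic terms:
-31.8 x + 171.8 y = 4817.83
-370.4 x + 170.4 y = 8335.66
Solving the 2×2 system: x ≈ -10.5, y ≈ 26.1 km.

(-10.5, 26.1)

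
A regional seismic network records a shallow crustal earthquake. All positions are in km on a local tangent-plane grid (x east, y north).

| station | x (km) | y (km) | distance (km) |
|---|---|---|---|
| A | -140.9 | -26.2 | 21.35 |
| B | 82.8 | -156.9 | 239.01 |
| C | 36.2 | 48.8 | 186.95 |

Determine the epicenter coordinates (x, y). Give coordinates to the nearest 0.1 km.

Circle about each station: (x + 140.9)² + (y + 26.2)² = 21.35²; (x − 82.8)² + (y + 156.9)² = 239.01²; (x − 36.2)² + (y − 48.8)² = 186.95².
Subtracting the A equation from the B and C equations removes the quadratic terms:
447.4 x − 261.4 y = -45735.76
354.2 x + 150.0 y = -51341.85
Solving the 2×2 system: x ≈ -127.0, y ≈ -42.4 km.

x ≈ -127.0 km, y ≈ -42.4 km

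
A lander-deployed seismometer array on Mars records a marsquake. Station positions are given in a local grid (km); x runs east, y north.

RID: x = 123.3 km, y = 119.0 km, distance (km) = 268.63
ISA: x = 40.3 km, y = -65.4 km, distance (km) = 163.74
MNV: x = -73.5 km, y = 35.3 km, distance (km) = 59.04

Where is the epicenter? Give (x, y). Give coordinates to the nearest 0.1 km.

Circle about each station: (x − 123.3)² + (y − 119.0)² = 268.63²; (x − 40.3)² + (y + 65.4)² = 163.74²; (x + 73.5)² + (y − 35.3)² = 59.04².
Subtracting the RID equation from the ISA and MNV equations removes the quadratic terms:
-166.0 x − 368.8 y = 21888.65
-393.6 x − 167.4 y = 45960.81
Solving the 2×2 system: x ≈ -113.2, y ≈ -8.4 km.

-113.2 km east, -8.4 km north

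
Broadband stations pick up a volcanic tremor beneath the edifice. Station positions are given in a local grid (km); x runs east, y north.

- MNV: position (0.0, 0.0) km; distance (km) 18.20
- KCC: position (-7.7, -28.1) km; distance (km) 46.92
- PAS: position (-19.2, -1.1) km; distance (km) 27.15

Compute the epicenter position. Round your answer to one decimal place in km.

-0.1 km east, 18.2 km north

Circle about each station: x² + y² = 18.20²; (x + 7.7)² + (y + 28.1)² = 46.92²; (x + 19.2)² + (y + 1.1)² = 27.15².
Subtracting the MNV equation from the KCC and PAS equations removes the quadratic terms:
-15.4 x − 56.2 y = -1021.35
-38.4 x − 2.2 y = -36.03
Solving the 2×2 system: x ≈ -0.1, y ≈ 18.2 km.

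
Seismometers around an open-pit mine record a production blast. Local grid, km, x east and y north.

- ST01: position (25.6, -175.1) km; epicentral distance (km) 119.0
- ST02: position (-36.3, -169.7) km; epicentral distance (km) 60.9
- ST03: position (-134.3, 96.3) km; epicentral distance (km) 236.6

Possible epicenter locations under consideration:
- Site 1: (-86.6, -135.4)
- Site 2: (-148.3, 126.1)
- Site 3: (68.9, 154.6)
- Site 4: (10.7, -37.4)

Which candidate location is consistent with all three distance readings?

Site 1

For each candidate, compare |candidate − station| to the reported distance:
Site 1: residuals ST01 0.0, ST02 0.0, ST03 0.0 → max 0.0 km
Site 2: residuals ST01 228.8, ST02 255.4, ST03 203.7 → max 255.4 km
Site 3: residuals ST01 213.5, ST02 280.0, ST03 25.2 → max 280.0 km
Site 4: residuals ST01 19.5, ST02 79.5, ST03 39.4 → max 79.5 km
Only Site 1 has all residuals ≈ 0.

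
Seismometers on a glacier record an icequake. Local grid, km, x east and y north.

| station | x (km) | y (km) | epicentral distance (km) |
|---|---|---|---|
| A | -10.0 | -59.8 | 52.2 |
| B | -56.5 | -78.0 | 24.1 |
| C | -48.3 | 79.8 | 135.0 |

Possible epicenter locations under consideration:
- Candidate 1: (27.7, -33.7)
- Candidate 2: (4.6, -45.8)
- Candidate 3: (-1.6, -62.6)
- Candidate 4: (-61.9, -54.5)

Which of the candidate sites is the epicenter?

For each candidate, compare |candidate − station| to the reported distance:
Candidate 1: residuals A 6.3, B 71.0, C 1.6 → max 71.0 km
Candidate 2: residuals A 32.0, B 45.0, C 1.3 → max 45.0 km
Candidate 3: residuals A 43.3, B 32.9, C 14.9 → max 43.3 km
Candidate 4: residuals A 0.0, B 0.0, C 0.0 → max 0.0 km
Only Candidate 4 has all residuals ≈ 0.

Candidate 4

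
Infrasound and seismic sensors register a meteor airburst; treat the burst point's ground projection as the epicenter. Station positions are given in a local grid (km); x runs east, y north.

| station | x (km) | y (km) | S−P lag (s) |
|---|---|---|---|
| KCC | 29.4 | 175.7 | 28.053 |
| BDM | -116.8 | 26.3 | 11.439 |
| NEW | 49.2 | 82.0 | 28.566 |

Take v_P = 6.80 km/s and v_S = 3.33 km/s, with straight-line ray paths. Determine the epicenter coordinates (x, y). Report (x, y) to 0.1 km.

(-136.5, 98.3)

Distance from S−P lag: d = Δt · v_P v_S / (v_P − v_S) = Δt · (6.80·3.33)/(6.80−3.33) ≈ 6.5256·Δt.
So d_KCC = 183.06, d_BDM = 74.65, d_NEW = 186.41 km.
Circle about each station: (x − 29.4)² + (y − 175.7)² = 183.06²; (x + 116.8)² + (y − 26.3)² = 74.65²; (x − 49.2)² + (y − 82.0)² = 186.41².
Subtracting the KCC equation from the BDM and NEW equations removes the quadratic terms:
-292.4 x − 298.8 y = 10537.42
39.6 x − 187.4 y = -23827.93
Solving the 2×2 system: x ≈ -136.5, y ≈ 98.3 km.
Check against KCC (with the unrounded x, y): √((x − 29.4)²+(y − 175.7)²) = 183.06 ≈ 183.06 km. ✓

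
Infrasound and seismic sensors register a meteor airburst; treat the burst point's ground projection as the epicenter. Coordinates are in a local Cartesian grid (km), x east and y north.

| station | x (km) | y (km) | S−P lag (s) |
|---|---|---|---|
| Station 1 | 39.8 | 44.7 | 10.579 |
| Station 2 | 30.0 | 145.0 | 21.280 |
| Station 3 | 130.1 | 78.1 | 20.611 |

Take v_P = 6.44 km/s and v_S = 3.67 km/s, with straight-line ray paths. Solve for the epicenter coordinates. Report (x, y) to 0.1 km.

x ≈ -6.3 km, y ≈ -32.9 km

Distance from S−P lag: d = Δt · v_P v_S / (v_P − v_S) = Δt · (6.44·3.67)/(6.44−3.67) ≈ 8.5324·Δt.
So d_Station 1 = 90.26, d_Station 2 = 181.57, d_Station 3 = 175.86 km.
Circle about each station: (x − 39.8)² + (y − 44.7)² = 90.26²; (x − 30.0)² + (y − 145.0)² = 181.57²; (x − 130.1)² + (y − 78.1)² = 175.86².
Subtracting the Station 1 equation from the Station 2 and Station 3 equations removes the quadratic terms:
-19.6 x + 200.6 y = -6477.93
180.6 x + 66.8 y = -3336.38
Solving the 2×2 system: x ≈ -6.3, y ≈ -32.9 km.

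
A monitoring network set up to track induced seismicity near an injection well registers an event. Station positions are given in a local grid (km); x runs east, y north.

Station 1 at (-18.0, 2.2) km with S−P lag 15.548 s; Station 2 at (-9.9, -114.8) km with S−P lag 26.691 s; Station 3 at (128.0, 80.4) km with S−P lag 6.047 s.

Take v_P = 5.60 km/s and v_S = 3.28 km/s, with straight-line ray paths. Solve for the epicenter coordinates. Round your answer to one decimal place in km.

(80.3, 76.3)

Distance from S−P lag: d = Δt · v_P v_S / (v_P − v_S) = Δt · (5.60·3.28)/(5.60−3.28) ≈ 7.9172·Δt.
So d_Station 1 = 123.10, d_Station 2 = 211.32, d_Station 3 = 47.88 km.
Circle about each station: (x + 18.0)² + (y − 2.2)² = 123.10²; (x + 9.9)² + (y + 114.8)² = 211.32²; (x − 128.0)² + (y − 80.4)² = 47.88².
Subtracting the Station 1 equation from the Station 2 and Station 3 equations removes the quadratic terms:
16.2 x − 234.0 y = -16554.32
292.0 x + 156.4 y = 35380.44
Solving the 2×2 system: x ≈ 80.3, y ≈ 76.3 km.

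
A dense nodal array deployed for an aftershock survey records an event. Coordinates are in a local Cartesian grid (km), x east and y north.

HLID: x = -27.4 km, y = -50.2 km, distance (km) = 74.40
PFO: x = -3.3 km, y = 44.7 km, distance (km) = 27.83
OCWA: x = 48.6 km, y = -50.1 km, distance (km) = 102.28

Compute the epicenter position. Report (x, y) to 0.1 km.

Circle about each station: (x + 27.4)² + (y + 50.2)² = 74.40²; (x + 3.3)² + (y − 44.7)² = 27.83²; (x − 48.6)² + (y + 50.1)² = 102.28².
Subtracting pairs of circle equations eliminates x²+y² and gives linear equations (the radical axes):
48.2 x + 189.8 y = 3499.03
152.0 x + 0.2 y = -3324.67
Solving the 2×2 system: x ≈ -21.9, y ≈ 24.0 km.

-21.9 km east, 24.0 km north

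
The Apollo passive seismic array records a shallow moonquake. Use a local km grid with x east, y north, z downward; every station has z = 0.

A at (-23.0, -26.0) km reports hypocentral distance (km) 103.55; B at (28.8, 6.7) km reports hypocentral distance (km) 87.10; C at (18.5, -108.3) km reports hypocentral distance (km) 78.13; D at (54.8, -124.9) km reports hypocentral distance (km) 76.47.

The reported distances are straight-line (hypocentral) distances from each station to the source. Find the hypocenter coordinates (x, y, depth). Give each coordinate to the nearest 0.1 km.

(65.6, -61.0, 40.6)

Each station gives a sphere (x−x_i)² + (y−y_i)² + z² = d_i² (stations at z=0).
Subtracting the A sphere from B and C: z² cancels, leaving linear equations in x and y:
103.6 x + 65.4 y = 2805.52
83.0 x − 164.6 y = 15484.45
Solving: x ≈ 65.588, y ≈ -61.000 km (keep extra digits for the depth step; rounded: 65.6, -61.0).
Then from the A sphere: z² = 103.55² − (x + 23.0)² − (y + 26.0)² with x = 65.588, y = -61.000, so z ≈ 40.617 ≈ 40.6 km.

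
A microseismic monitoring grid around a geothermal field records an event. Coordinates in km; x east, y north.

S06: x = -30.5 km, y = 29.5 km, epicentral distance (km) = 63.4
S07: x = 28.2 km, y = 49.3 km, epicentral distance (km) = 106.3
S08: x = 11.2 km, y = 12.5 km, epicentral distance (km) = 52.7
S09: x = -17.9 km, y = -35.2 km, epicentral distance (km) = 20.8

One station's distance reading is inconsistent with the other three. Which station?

S08

Solve using three stations at a time. Using S06, S07, S09 (subtract circle equations pairwise → linear system) gives (x, y) ≈ (-38.6, -33.4).
Distances from that point to each station vs reported:
  S06: calculated 63.4 vs reported 63.4 → residual 0.0 km
  S07: calculated 106.3 vs reported 106.3 → residual 0.0 km
  S08: calculated 67.7 vs reported 52.7 → residual 15.0 km
  S09: calculated 20.8 vs reported 20.8 → residual 0.0 km
S06, S07, S09 are mutually consistent (residuals ≈ 0); S08 is off by 15.0 km.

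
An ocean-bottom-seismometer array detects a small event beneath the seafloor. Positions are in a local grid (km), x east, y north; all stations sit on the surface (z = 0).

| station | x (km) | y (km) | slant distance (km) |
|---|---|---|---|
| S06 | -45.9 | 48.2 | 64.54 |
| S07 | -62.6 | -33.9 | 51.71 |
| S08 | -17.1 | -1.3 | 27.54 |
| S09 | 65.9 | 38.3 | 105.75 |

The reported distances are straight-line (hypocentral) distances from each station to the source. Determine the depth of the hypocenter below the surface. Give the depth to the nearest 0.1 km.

Each station gives a sphere (x−x_i)² + (y−y_i)² + z² = d_i² (stations at z=0).
Subtracting the S06 sphere from S07 and S08: z² cancels, leaving linear equations in x and y:
-33.4 x − 164.2 y = 2129.41
57.6 x − 99.0 y = -728.99
Solving: x ≈ -25.893, y ≈ -7.701 km (keep extra digits for the depth step; rounded: -25.9, -7.7).
Then from the S06 sphere: z² = 64.54² − (x + 45.9)² − (y − 48.2)² with x = -25.893, y = -7.701, so z ≈ 25.302 ≈ 25.3 km.

z ≈ 25.3 km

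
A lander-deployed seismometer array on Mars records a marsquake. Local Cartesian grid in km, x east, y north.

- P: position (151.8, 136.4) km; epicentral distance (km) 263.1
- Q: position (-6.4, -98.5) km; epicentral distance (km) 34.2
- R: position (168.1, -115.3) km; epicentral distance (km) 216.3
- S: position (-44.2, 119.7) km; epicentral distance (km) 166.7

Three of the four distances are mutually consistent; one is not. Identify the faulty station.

Q

Solve using three stations at a time. Using P, R, S (subtract circle equations pairwise → linear system) gives (x, y) ≈ (-37.0, -46.8).
Distances from that point to each station vs reported:
  P: calculated 263.1 vs reported 263.1 → residual 0.0 km
  Q: calculated 60.1 vs reported 34.2 → residual 25.9 km
  R: calculated 216.2 vs reported 216.3 → residual 0.1 km
  S: calculated 166.6 vs reported 166.7 → residual 0.1 km
P, R, S are mutually consistent (residuals ≈ 0); Q is off by 25.9 km.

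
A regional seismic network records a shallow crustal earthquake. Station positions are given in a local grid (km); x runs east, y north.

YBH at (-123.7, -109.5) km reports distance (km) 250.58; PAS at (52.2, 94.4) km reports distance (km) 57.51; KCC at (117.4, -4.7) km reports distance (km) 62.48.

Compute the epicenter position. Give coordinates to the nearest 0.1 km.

Circle about each station: (x + 123.7)² + (y + 109.5)² = 250.58²; (x − 52.2)² + (y − 94.4)² = 57.51²; (x − 117.4)² + (y + 4.7)² = 62.48².
Subtracting the YBH equation from the PAS and KCC equations removes the quadratic terms:
351.8 x + 407.8 y = 43827.20
482.2 x + 209.6 y = 45399.50
Solving the 2×2 system: x ≈ 75.9, y ≈ 42.0 km.
Check against YBH (with the unrounded x, y): √((x + 123.7)²+(y + 109.5)²) = 250.58 ≈ 250.58 km. ✓

(75.9, 42.0)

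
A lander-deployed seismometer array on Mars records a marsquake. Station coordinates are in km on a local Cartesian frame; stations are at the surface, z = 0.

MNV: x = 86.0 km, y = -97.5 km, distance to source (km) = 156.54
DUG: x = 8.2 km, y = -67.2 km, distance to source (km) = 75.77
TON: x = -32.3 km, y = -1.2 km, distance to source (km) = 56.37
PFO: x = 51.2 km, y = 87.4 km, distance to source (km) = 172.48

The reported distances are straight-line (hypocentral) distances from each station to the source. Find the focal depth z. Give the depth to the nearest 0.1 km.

Each station gives a sphere (x−x_i)² + (y−y_i)² + z² = d_i² (stations at z=0).
Subtracting the MNV sphere from DUG and TON: z² cancels, leaving linear equations in x and y:
-155.6 x + 60.6 y = 6444.51
-236.6 x + 192.6 y = 5469.67
Solving: x ≈ -58.203, y ≈ -43.101 km (keep extra digits for the depth step; rounded: -58.2, -43.1).
Then from the MNV sphere: z² = 156.54² − (x − 86.0)² − (y + 97.5)² with x = -58.203, y = -43.101, so z ≈ 27.405 ≈ 27.4 km.
Check against PFO (with the unrounded solution): distance 172.48 ≈ 172.48 km. ✓

z ≈ 27.4 km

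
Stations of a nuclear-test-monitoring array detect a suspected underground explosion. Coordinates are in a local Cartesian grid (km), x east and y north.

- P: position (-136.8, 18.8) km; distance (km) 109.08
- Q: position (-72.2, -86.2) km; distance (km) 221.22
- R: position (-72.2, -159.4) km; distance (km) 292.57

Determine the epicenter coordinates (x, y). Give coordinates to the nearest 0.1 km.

(-129.0, 127.6)

Circle about each station: (x + 136.8)² + (y − 18.8)² = 109.08²; (x + 72.2)² + (y + 86.2)² = 221.22²; (x + 72.2)² + (y + 159.4)² = 292.57².
Subtracting the P equation from the Q and R equations removes the quadratic terms:
129.2 x − 210.0 y = -43464.24
129.2 x − 356.4 y = -62145.24
Solving the 2×2 system: x ≈ -129.0, y ≈ 127.6 km.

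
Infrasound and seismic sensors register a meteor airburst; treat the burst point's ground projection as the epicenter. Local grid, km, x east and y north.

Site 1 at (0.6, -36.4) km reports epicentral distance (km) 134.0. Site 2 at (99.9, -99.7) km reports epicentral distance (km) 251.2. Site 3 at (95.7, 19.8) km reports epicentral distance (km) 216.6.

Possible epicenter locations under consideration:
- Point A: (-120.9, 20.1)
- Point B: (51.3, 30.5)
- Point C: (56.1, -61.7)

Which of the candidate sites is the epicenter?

Point A

For each candidate, compare |candidate − station| to the reported distance:
Point A: residuals Site 1 0.0, Site 2 0.0, Site 3 0.0 → max 0.0 km
Point B: residuals Site 1 50.1, Site 2 112.2, Site 3 170.9 → max 170.9 km
Point C: residuals Site 1 73.0, Site 2 193.2, Site 3 126.0 → max 193.2 km
Only Point A has all residuals ≈ 0.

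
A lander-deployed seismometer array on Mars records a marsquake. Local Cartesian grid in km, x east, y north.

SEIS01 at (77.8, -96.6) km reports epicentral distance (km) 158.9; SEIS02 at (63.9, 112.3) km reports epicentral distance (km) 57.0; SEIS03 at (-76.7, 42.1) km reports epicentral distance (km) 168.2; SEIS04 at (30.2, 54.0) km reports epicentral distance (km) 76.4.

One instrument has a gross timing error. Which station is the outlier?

Solve using three stations at a time. Using SEIS01, SEIS02, SEIS03 (subtract circle equations pairwise → linear system) gives (x, y) ≈ (90.3, 61.8).
Distances from that point to each station vs reported:
  SEIS01: calculated 158.9 vs reported 158.9 → residual 0.0 km
  SEIS02: calculated 57.0 vs reported 57.0 → residual 0.0 km
  SEIS03: calculated 168.2 vs reported 168.2 → residual 0.0 km
  SEIS04: calculated 60.6 vs reported 76.4 → residual 15.8 km
SEIS01, SEIS02, SEIS03 are mutually consistent (residuals ≈ 0); SEIS04 is off by 15.8 km.

SEIS04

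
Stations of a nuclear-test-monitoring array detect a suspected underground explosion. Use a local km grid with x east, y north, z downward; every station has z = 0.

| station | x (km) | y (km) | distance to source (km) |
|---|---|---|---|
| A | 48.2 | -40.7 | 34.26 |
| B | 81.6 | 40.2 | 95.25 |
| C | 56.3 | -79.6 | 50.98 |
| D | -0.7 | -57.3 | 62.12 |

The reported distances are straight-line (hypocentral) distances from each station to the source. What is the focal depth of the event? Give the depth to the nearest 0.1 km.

Each station gives a sphere (x−x_i)² + (y−y_i)² + z² = d_i² (stations at z=0).
Subtracting the A sphere from B and C: z² cancels, leaving linear equations in x and y:
66.8 x + 161.8 y = -3603.94
16.2 x − 77.8 y = 4100.91
Solving: x ≈ 49.006, y ≈ -42.507 km (keep extra digits for the depth step; rounded: 49.0, -42.5).
Then from the A sphere: z² = 34.26² − (x − 48.2)² − (y + 40.7)² with x = 49.006, y = -42.507, so z ≈ 34.203 ≈ 34.2 km.
Check against D (with the unrounded solution): distance 62.12 ≈ 62.12 km. ✓

depth ≈ 34.2 km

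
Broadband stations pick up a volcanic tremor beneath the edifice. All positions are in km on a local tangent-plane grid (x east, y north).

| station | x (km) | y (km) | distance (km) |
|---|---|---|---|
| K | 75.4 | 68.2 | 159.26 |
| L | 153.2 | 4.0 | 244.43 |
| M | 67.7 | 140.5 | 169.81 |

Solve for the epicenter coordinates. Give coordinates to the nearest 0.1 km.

Circle about each station: (x − 75.4)² + (y − 68.2)² = 159.26²; (x − 153.2)² + (y − 4.0)² = 244.43²; (x − 67.7)² + (y − 140.5)² = 169.81².
Subtracting pairs of circle equations eliminates x²+y² and gives linear equations (the radical axes):
155.6 x − 128.4 y = -21232.44
-15.4 x + 144.6 y = 10515.45
Solving the 2×2 system: x ≈ -83.8, y ≈ 63.8 km.

(-83.8, 63.8)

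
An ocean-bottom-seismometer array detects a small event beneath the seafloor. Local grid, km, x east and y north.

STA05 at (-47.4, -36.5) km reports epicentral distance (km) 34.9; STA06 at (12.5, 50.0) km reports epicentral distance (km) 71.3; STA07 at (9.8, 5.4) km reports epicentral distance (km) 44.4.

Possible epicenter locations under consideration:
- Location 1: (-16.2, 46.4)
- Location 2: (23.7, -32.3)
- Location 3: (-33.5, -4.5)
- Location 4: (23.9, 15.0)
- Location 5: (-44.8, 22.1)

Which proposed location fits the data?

Location 3

For each candidate, compare |candidate − station| to the reported distance:
Location 1: residuals STA05 53.7, STA06 42.4, STA07 4.1 → max 53.7 km
Location 2: residuals STA05 36.3, STA06 11.8, STA07 4.2 → max 36.3 km
Location 3: residuals STA05 0.0, STA06 0.0, STA07 0.0 → max 0.0 km
Location 4: residuals STA05 53.1, STA06 34.5, STA07 27.3 → max 53.1 km
Location 5: residuals STA05 23.8, STA06 7.6, STA07 12.7 → max 23.8 km
Only Location 3 has all residuals ≈ 0.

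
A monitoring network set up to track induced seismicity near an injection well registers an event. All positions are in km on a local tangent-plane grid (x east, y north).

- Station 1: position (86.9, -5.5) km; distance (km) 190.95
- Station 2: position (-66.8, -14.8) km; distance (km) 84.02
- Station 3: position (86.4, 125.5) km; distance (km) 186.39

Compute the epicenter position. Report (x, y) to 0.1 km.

Circle about each station: (x − 86.9)² + (y + 5.5)² = 190.95²; (x + 66.8)² + (y + 14.8)² = 84.02²; (x − 86.4)² + (y − 125.5)² = 186.39².
Subtracting pairs of circle equations eliminates x²+y² and gives linear equations (the radical axes):
-307.4 x − 18.6 y = 26501.96
-1.0 x + 262.0 y = 17354.02
Solving the 2×2 system: x ≈ -90.2, y ≈ 65.9 km.

-90.2 km east, 65.9 km north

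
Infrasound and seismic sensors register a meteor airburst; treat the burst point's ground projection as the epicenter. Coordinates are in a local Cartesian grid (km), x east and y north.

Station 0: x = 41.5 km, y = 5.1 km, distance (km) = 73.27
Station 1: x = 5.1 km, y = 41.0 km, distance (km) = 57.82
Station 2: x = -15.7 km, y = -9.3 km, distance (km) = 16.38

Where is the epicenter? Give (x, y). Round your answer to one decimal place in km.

x ≈ -31.2 km, y ≈ -4.0 km

Circle about each station: (x − 41.5)² + (y − 5.1)² = 73.27²; (x − 5.1)² + (y − 41.0)² = 57.82²; (x + 15.7)² + (y + 9.3)² = 16.38².
Subtracting pairs of circle equations eliminates x²+y² and gives linear equations (the radical axes):
-72.8 x + 71.8 y = 1984.09
-114.4 x − 28.8 y = 3684.91
Solving the 2×2 system: x ≈ -31.2, y ≈ -4.0 km.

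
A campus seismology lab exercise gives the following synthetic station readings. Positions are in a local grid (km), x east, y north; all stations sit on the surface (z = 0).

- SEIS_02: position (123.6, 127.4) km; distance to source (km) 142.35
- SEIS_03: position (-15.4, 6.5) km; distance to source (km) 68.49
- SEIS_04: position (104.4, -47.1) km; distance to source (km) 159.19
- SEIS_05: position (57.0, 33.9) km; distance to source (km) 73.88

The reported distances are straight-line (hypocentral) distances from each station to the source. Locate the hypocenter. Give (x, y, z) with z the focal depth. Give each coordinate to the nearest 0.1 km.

x ≈ -2.4 km, y ≈ 67.5 km, depth ≈ 28.3 km

Each station gives a sphere (x−x_i)² + (y−y_i)² + z² = d_i² (stations at z=0).
Subtracting the SEIS_02 sphere from SEIS_03 and SEIS_04: z² cancels, leaving linear equations in x and y:
-278.0 x − 241.8 y = -15655.67
-38.4 x − 349.0 y = -23467.88
Solving: x ≈ -2.402, y ≈ 67.507 km (keep extra digits for the depth step; rounded: -2.4, 67.5).
Then from the SEIS_02 sphere: z² = 142.35² − (x − 123.6)² − (y − 127.4)² with x = -2.402, y = 67.507, so z ≈ 28.282 ≈ 28.3 km.
Check against SEIS_05 (with the unrounded solution): distance 73.88 ≈ 73.88 km. ✓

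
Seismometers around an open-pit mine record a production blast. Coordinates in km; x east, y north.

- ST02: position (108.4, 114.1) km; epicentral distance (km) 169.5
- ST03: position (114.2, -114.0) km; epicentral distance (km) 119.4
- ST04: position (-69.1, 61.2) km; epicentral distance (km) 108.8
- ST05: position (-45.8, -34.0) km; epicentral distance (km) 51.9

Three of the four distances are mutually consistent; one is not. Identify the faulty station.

Solve using three stations at a time. Using ST02, ST04, ST05 (subtract circle equations pairwise → linear system) gives (x, y) ≈ (4.0, -19.4).
Distances from that point to each station vs reported:
  ST02: calculated 169.5 vs reported 169.5 → residual 0.0 km
  ST03: calculated 145.3 vs reported 119.4 → residual 25.9 km
  ST04: calculated 108.8 vs reported 108.8 → residual 0.0 km
  ST05: calculated 51.9 vs reported 51.9 → residual 0.0 km
ST02, ST04, ST05 are mutually consistent (residuals ≈ 0); ST03 is off by 25.9 km.

ST03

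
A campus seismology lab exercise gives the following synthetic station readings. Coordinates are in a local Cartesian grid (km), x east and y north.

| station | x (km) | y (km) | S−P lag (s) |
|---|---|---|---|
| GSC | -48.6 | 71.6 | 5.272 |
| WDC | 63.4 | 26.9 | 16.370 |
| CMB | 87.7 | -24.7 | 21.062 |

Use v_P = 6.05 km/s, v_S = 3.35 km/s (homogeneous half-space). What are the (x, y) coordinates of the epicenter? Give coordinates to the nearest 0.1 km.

-59.3 km east, 33.5 km north

Distance from S−P lag: d = Δt · v_P v_S / (v_P − v_S) = Δt · (6.05·3.35)/(6.05−3.35) ≈ 7.5065·Δt.
So d_GSC = 39.57, d_WDC = 122.88, d_CMB = 158.10 km.
Circle about each station: (x + 48.6)² + (y − 71.6)² = 39.57²; (x − 63.4)² + (y − 26.9)² = 122.88²; (x − 87.7)² + (y + 24.7)² = 158.10².
Subtracting the GSC equation from the WDC and CMB equations removes the quadratic terms:
224.0 x − 89.4 y = -16279.06
272.6 x − 192.6 y = -22616.97
Solving the 2×2 system: x ≈ -59.3, y ≈ 33.5 km.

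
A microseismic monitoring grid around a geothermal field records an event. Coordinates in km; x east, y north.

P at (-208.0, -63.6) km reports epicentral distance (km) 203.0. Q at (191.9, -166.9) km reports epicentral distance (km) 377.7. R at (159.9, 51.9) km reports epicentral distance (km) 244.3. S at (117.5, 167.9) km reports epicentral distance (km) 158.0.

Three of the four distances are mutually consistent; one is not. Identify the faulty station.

S

Solve using three stations at a time. Using P, Q, R (subtract circle equations pairwise → linear system) gives (x, y) ≈ (-80.7, 94.6).
Distances from that point to each station vs reported:
  P: calculated 203.1 vs reported 203.0 → residual 0.1 km
  Q: calculated 377.7 vs reported 377.7 → residual 0.0 km
  R: calculated 244.3 vs reported 244.3 → residual 0.0 km
  S: calculated 211.3 vs reported 158.0 → residual 53.3 km
P, Q, R are mutually consistent (residuals ≈ 0); S is off by 53.3 km.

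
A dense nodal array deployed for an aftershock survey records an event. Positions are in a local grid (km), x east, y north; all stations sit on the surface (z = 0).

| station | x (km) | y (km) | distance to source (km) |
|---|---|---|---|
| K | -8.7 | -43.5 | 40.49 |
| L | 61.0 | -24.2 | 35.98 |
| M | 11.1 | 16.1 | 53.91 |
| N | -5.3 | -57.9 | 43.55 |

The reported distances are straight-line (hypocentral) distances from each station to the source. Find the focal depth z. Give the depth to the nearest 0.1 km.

Each station gives a sphere (x−x_i)² + (y−y_i)² + z² = d_i² (stations at z=0).
Subtracting the K sphere from L and M: z² cancels, leaving linear equations in x and y:
139.4 x + 38.6 y = 2683.58
39.6 x + 119.2 y = -2852.37
Solving: x ≈ 28.499, y ≈ -33.397 km (keep extra digits for the depth step; rounded: 28.5, -33.4).
Then from the K sphere: z² = 40.49² − (x + 8.7)² − (y + 43.5)² with x = 28.499, y = -33.397, so z ≈ 12.394 ≈ 12.4 km.

depth ≈ 12.4 km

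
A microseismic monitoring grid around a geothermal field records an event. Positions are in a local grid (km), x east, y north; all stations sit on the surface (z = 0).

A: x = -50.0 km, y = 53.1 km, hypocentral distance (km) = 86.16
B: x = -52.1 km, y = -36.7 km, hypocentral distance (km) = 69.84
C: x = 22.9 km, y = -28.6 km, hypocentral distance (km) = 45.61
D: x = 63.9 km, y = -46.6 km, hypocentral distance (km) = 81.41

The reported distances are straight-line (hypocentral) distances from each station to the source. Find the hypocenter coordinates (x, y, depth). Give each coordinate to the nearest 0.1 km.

(1.3, -7.2, 34.0)

Each station gives a sphere (x−x_i)² + (y−y_i)² + z² = d_i² (stations at z=0).
Subtracting the A sphere from B and C: z² cancels, leaving linear equations in x and y:
-4.2 x − 179.6 y = 1287.61
145.8 x − 163.4 y = 1366.03
Solving: x ≈ 1.300, y ≈ -7.200 km (keep extra digits for the depth step; rounded: 1.3, -7.2).
Then from the A sphere: z² = 86.16² − (x + 50.0)² − (y − 53.1)² with x = 1.300, y = -7.200, so z ≈ 33.997 ≈ 34.0 km.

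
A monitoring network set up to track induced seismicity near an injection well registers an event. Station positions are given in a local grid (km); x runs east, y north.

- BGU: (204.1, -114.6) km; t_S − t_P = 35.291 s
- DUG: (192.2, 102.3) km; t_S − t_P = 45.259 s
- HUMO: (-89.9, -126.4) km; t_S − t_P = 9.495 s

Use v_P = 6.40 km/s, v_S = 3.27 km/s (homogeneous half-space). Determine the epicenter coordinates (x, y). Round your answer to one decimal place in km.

Distance from S−P lag: d = Δt · v_P v_S / (v_P − v_S) = Δt · (6.40·3.27)/(6.40−3.27) ≈ 6.6863·Δt.
So d_BGU = 235.96, d_DUG = 302.61, d_HUMO = 63.49 km.
Circle about each station: (x − 204.1)² + (y + 114.6)² = 235.96²; (x − 192.2)² + (y − 102.3)² = 302.61²; (x + 89.9)² + (y + 126.4)² = 63.49².
Subtracting pairs of circle equations eliminates x²+y² and gives linear equations (the radical axes):
-23.8 x + 433.8 y = -43279.53
-588.0 x − 23.6 y = 20915.14
Solving the 2×2 system: x ≈ -31.5, y ≈ -101.5 km.

(-31.5, -101.5)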